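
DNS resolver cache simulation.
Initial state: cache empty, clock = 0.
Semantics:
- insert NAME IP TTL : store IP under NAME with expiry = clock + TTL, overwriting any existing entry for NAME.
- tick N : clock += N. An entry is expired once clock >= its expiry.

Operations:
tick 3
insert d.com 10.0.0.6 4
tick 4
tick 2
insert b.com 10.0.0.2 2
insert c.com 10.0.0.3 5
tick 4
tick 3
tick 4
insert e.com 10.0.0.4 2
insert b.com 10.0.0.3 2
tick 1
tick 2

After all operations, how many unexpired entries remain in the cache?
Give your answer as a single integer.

Op 1: tick 3 -> clock=3.
Op 2: insert d.com -> 10.0.0.6 (expiry=3+4=7). clock=3
Op 3: tick 4 -> clock=7. purged={d.com}
Op 4: tick 2 -> clock=9.
Op 5: insert b.com -> 10.0.0.2 (expiry=9+2=11). clock=9
Op 6: insert c.com -> 10.0.0.3 (expiry=9+5=14). clock=9
Op 7: tick 4 -> clock=13. purged={b.com}
Op 8: tick 3 -> clock=16. purged={c.com}
Op 9: tick 4 -> clock=20.
Op 10: insert e.com -> 10.0.0.4 (expiry=20+2=22). clock=20
Op 11: insert b.com -> 10.0.0.3 (expiry=20+2=22). clock=20
Op 12: tick 1 -> clock=21.
Op 13: tick 2 -> clock=23. purged={b.com,e.com}
Final cache (unexpired): {} -> size=0

Answer: 0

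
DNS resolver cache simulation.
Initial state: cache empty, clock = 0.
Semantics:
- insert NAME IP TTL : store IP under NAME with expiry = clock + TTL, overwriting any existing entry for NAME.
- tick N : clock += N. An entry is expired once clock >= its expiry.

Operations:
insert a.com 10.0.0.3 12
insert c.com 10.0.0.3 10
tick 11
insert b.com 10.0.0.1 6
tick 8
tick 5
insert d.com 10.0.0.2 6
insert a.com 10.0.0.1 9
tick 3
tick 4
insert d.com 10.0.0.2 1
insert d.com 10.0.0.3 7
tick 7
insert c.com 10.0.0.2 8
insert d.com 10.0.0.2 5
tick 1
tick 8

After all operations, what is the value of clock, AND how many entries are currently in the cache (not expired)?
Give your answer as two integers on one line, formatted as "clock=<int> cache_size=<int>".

Answer: clock=47 cache_size=0

Derivation:
Op 1: insert a.com -> 10.0.0.3 (expiry=0+12=12). clock=0
Op 2: insert c.com -> 10.0.0.3 (expiry=0+10=10). clock=0
Op 3: tick 11 -> clock=11. purged={c.com}
Op 4: insert b.com -> 10.0.0.1 (expiry=11+6=17). clock=11
Op 5: tick 8 -> clock=19. purged={a.com,b.com}
Op 6: tick 5 -> clock=24.
Op 7: insert d.com -> 10.0.0.2 (expiry=24+6=30). clock=24
Op 8: insert a.com -> 10.0.0.1 (expiry=24+9=33). clock=24
Op 9: tick 3 -> clock=27.
Op 10: tick 4 -> clock=31. purged={d.com}
Op 11: insert d.com -> 10.0.0.2 (expiry=31+1=32). clock=31
Op 12: insert d.com -> 10.0.0.3 (expiry=31+7=38). clock=31
Op 13: tick 7 -> clock=38. purged={a.com,d.com}
Op 14: insert c.com -> 10.0.0.2 (expiry=38+8=46). clock=38
Op 15: insert d.com -> 10.0.0.2 (expiry=38+5=43). clock=38
Op 16: tick 1 -> clock=39.
Op 17: tick 8 -> clock=47. purged={c.com,d.com}
Final clock = 47
Final cache (unexpired): {} -> size=0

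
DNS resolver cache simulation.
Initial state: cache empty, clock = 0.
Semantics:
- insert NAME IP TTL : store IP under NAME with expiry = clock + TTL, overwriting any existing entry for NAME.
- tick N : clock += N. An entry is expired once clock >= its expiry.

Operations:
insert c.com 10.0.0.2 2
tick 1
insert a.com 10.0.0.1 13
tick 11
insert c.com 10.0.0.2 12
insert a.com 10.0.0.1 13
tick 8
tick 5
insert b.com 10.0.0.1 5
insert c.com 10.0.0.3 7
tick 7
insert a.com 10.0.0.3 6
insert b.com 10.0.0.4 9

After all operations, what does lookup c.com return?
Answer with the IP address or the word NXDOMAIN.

Op 1: insert c.com -> 10.0.0.2 (expiry=0+2=2). clock=0
Op 2: tick 1 -> clock=1.
Op 3: insert a.com -> 10.0.0.1 (expiry=1+13=14). clock=1
Op 4: tick 11 -> clock=12. purged={c.com}
Op 5: insert c.com -> 10.0.0.2 (expiry=12+12=24). clock=12
Op 6: insert a.com -> 10.0.0.1 (expiry=12+13=25). clock=12
Op 7: tick 8 -> clock=20.
Op 8: tick 5 -> clock=25. purged={a.com,c.com}
Op 9: insert b.com -> 10.0.0.1 (expiry=25+5=30). clock=25
Op 10: insert c.com -> 10.0.0.3 (expiry=25+7=32). clock=25
Op 11: tick 7 -> clock=32. purged={b.com,c.com}
Op 12: insert a.com -> 10.0.0.3 (expiry=32+6=38). clock=32
Op 13: insert b.com -> 10.0.0.4 (expiry=32+9=41). clock=32
lookup c.com: not in cache (expired or never inserted)

Answer: NXDOMAIN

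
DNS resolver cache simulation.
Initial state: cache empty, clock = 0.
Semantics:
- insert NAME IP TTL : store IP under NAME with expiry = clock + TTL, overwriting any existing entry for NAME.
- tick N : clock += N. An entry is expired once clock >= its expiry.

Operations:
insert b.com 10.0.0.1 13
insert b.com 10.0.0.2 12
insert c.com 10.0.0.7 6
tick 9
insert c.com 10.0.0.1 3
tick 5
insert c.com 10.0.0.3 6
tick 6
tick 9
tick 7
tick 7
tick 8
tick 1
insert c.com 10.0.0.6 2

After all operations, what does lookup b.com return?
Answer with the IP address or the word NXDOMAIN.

Op 1: insert b.com -> 10.0.0.1 (expiry=0+13=13). clock=0
Op 2: insert b.com -> 10.0.0.2 (expiry=0+12=12). clock=0
Op 3: insert c.com -> 10.0.0.7 (expiry=0+6=6). clock=0
Op 4: tick 9 -> clock=9. purged={c.com}
Op 5: insert c.com -> 10.0.0.1 (expiry=9+3=12). clock=9
Op 6: tick 5 -> clock=14. purged={b.com,c.com}
Op 7: insert c.com -> 10.0.0.3 (expiry=14+6=20). clock=14
Op 8: tick 6 -> clock=20. purged={c.com}
Op 9: tick 9 -> clock=29.
Op 10: tick 7 -> clock=36.
Op 11: tick 7 -> clock=43.
Op 12: tick 8 -> clock=51.
Op 13: tick 1 -> clock=52.
Op 14: insert c.com -> 10.0.0.6 (expiry=52+2=54). clock=52
lookup b.com: not in cache (expired or never inserted)

Answer: NXDOMAIN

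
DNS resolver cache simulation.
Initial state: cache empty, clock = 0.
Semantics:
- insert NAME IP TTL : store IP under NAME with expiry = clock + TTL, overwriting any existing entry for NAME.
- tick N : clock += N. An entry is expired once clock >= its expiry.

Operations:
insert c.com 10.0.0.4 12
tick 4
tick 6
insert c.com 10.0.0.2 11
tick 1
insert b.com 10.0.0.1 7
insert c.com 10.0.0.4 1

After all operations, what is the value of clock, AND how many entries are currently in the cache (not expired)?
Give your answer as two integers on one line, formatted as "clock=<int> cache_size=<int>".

Op 1: insert c.com -> 10.0.0.4 (expiry=0+12=12). clock=0
Op 2: tick 4 -> clock=4.
Op 3: tick 6 -> clock=10.
Op 4: insert c.com -> 10.0.0.2 (expiry=10+11=21). clock=10
Op 5: tick 1 -> clock=11.
Op 6: insert b.com -> 10.0.0.1 (expiry=11+7=18). clock=11
Op 7: insert c.com -> 10.0.0.4 (expiry=11+1=12). clock=11
Final clock = 11
Final cache (unexpired): {b.com,c.com} -> size=2

Answer: clock=11 cache_size=2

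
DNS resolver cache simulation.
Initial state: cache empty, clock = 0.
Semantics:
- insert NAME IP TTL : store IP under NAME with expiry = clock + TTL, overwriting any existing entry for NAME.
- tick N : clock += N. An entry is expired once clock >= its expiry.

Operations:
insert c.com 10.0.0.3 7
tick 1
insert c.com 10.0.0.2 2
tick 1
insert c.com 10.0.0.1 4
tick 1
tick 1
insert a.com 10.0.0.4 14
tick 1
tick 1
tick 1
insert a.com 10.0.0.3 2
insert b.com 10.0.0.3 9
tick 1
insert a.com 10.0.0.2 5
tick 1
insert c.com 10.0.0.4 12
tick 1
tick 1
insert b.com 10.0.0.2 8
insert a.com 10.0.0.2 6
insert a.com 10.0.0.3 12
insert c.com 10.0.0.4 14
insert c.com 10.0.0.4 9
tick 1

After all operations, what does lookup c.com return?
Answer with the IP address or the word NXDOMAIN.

Answer: 10.0.0.4

Derivation:
Op 1: insert c.com -> 10.0.0.3 (expiry=0+7=7). clock=0
Op 2: tick 1 -> clock=1.
Op 3: insert c.com -> 10.0.0.2 (expiry=1+2=3). clock=1
Op 4: tick 1 -> clock=2.
Op 5: insert c.com -> 10.0.0.1 (expiry=2+4=6). clock=2
Op 6: tick 1 -> clock=3.
Op 7: tick 1 -> clock=4.
Op 8: insert a.com -> 10.0.0.4 (expiry=4+14=18). clock=4
Op 9: tick 1 -> clock=5.
Op 10: tick 1 -> clock=6. purged={c.com}
Op 11: tick 1 -> clock=7.
Op 12: insert a.com -> 10.0.0.3 (expiry=7+2=9). clock=7
Op 13: insert b.com -> 10.0.0.3 (expiry=7+9=16). clock=7
Op 14: tick 1 -> clock=8.
Op 15: insert a.com -> 10.0.0.2 (expiry=8+5=13). clock=8
Op 16: tick 1 -> clock=9.
Op 17: insert c.com -> 10.0.0.4 (expiry=9+12=21). clock=9
Op 18: tick 1 -> clock=10.
Op 19: tick 1 -> clock=11.
Op 20: insert b.com -> 10.0.0.2 (expiry=11+8=19). clock=11
Op 21: insert a.com -> 10.0.0.2 (expiry=11+6=17). clock=11
Op 22: insert a.com -> 10.0.0.3 (expiry=11+12=23). clock=11
Op 23: insert c.com -> 10.0.0.4 (expiry=11+14=25). clock=11
Op 24: insert c.com -> 10.0.0.4 (expiry=11+9=20). clock=11
Op 25: tick 1 -> clock=12.
lookup c.com: present, ip=10.0.0.4 expiry=20 > clock=12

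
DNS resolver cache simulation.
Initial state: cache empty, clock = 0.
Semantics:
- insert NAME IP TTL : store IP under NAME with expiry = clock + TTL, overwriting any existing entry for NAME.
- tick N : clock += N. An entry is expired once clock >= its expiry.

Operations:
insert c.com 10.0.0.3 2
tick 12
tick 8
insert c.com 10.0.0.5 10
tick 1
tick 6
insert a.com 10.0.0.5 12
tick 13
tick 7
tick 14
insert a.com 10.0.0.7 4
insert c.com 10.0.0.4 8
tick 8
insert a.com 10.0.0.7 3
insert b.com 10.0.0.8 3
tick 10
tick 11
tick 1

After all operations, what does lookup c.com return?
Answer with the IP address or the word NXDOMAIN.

Answer: NXDOMAIN

Derivation:
Op 1: insert c.com -> 10.0.0.3 (expiry=0+2=2). clock=0
Op 2: tick 12 -> clock=12. purged={c.com}
Op 3: tick 8 -> clock=20.
Op 4: insert c.com -> 10.0.0.5 (expiry=20+10=30). clock=20
Op 5: tick 1 -> clock=21.
Op 6: tick 6 -> clock=27.
Op 7: insert a.com -> 10.0.0.5 (expiry=27+12=39). clock=27
Op 8: tick 13 -> clock=40. purged={a.com,c.com}
Op 9: tick 7 -> clock=47.
Op 10: tick 14 -> clock=61.
Op 11: insert a.com -> 10.0.0.7 (expiry=61+4=65). clock=61
Op 12: insert c.com -> 10.0.0.4 (expiry=61+8=69). clock=61
Op 13: tick 8 -> clock=69. purged={a.com,c.com}
Op 14: insert a.com -> 10.0.0.7 (expiry=69+3=72). clock=69
Op 15: insert b.com -> 10.0.0.8 (expiry=69+3=72). clock=69
Op 16: tick 10 -> clock=79. purged={a.com,b.com}
Op 17: tick 11 -> clock=90.
Op 18: tick 1 -> clock=91.
lookup c.com: not in cache (expired or never inserted)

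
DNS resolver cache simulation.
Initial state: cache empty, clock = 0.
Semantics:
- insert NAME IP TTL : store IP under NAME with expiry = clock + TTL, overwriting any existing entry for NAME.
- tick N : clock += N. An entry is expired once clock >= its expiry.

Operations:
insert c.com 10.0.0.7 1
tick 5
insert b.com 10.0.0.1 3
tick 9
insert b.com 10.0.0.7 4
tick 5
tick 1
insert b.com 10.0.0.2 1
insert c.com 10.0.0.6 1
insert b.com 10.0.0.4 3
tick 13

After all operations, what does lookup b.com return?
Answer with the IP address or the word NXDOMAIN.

Op 1: insert c.com -> 10.0.0.7 (expiry=0+1=1). clock=0
Op 2: tick 5 -> clock=5. purged={c.com}
Op 3: insert b.com -> 10.0.0.1 (expiry=5+3=8). clock=5
Op 4: tick 9 -> clock=14. purged={b.com}
Op 5: insert b.com -> 10.0.0.7 (expiry=14+4=18). clock=14
Op 6: tick 5 -> clock=19. purged={b.com}
Op 7: tick 1 -> clock=20.
Op 8: insert b.com -> 10.0.0.2 (expiry=20+1=21). clock=20
Op 9: insert c.com -> 10.0.0.6 (expiry=20+1=21). clock=20
Op 10: insert b.com -> 10.0.0.4 (expiry=20+3=23). clock=20
Op 11: tick 13 -> clock=33. purged={b.com,c.com}
lookup b.com: not in cache (expired or never inserted)

Answer: NXDOMAIN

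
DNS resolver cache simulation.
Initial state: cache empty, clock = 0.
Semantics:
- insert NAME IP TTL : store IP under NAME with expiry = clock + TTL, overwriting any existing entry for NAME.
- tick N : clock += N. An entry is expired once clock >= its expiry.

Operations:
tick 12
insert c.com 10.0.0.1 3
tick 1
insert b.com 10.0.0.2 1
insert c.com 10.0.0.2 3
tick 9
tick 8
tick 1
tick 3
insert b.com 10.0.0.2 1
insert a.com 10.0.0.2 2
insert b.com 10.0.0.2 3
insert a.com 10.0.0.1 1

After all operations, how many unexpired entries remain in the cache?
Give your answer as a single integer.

Op 1: tick 12 -> clock=12.
Op 2: insert c.com -> 10.0.0.1 (expiry=12+3=15). clock=12
Op 3: tick 1 -> clock=13.
Op 4: insert b.com -> 10.0.0.2 (expiry=13+1=14). clock=13
Op 5: insert c.com -> 10.0.0.2 (expiry=13+3=16). clock=13
Op 6: tick 9 -> clock=22. purged={b.com,c.com}
Op 7: tick 8 -> clock=30.
Op 8: tick 1 -> clock=31.
Op 9: tick 3 -> clock=34.
Op 10: insert b.com -> 10.0.0.2 (expiry=34+1=35). clock=34
Op 11: insert a.com -> 10.0.0.2 (expiry=34+2=36). clock=34
Op 12: insert b.com -> 10.0.0.2 (expiry=34+3=37). clock=34
Op 13: insert a.com -> 10.0.0.1 (expiry=34+1=35). clock=34
Final cache (unexpired): {a.com,b.com} -> size=2

Answer: 2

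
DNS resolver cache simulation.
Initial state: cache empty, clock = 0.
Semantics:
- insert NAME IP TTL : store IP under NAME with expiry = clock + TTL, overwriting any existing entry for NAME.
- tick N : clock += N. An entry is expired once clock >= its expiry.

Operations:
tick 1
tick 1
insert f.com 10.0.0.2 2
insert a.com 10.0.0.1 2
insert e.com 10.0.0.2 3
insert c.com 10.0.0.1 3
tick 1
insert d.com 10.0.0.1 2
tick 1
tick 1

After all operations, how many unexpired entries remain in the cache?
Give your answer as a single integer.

Op 1: tick 1 -> clock=1.
Op 2: tick 1 -> clock=2.
Op 3: insert f.com -> 10.0.0.2 (expiry=2+2=4). clock=2
Op 4: insert a.com -> 10.0.0.1 (expiry=2+2=4). clock=2
Op 5: insert e.com -> 10.0.0.2 (expiry=2+3=5). clock=2
Op 6: insert c.com -> 10.0.0.1 (expiry=2+3=5). clock=2
Op 7: tick 1 -> clock=3.
Op 8: insert d.com -> 10.0.0.1 (expiry=3+2=5). clock=3
Op 9: tick 1 -> clock=4. purged={a.com,f.com}
Op 10: tick 1 -> clock=5. purged={c.com,d.com,e.com}
Final cache (unexpired): {} -> size=0

Answer: 0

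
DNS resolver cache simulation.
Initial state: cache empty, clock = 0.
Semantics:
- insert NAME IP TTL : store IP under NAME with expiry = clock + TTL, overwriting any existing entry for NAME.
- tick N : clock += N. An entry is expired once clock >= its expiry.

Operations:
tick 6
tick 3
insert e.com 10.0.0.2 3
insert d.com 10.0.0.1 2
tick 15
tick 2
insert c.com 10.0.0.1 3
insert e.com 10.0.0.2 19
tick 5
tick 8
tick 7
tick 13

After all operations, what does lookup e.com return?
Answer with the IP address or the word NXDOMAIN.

Answer: NXDOMAIN

Derivation:
Op 1: tick 6 -> clock=6.
Op 2: tick 3 -> clock=9.
Op 3: insert e.com -> 10.0.0.2 (expiry=9+3=12). clock=9
Op 4: insert d.com -> 10.0.0.1 (expiry=9+2=11). clock=9
Op 5: tick 15 -> clock=24. purged={d.com,e.com}
Op 6: tick 2 -> clock=26.
Op 7: insert c.com -> 10.0.0.1 (expiry=26+3=29). clock=26
Op 8: insert e.com -> 10.0.0.2 (expiry=26+19=45). clock=26
Op 9: tick 5 -> clock=31. purged={c.com}
Op 10: tick 8 -> clock=39.
Op 11: tick 7 -> clock=46. purged={e.com}
Op 12: tick 13 -> clock=59.
lookup e.com: not in cache (expired or never inserted)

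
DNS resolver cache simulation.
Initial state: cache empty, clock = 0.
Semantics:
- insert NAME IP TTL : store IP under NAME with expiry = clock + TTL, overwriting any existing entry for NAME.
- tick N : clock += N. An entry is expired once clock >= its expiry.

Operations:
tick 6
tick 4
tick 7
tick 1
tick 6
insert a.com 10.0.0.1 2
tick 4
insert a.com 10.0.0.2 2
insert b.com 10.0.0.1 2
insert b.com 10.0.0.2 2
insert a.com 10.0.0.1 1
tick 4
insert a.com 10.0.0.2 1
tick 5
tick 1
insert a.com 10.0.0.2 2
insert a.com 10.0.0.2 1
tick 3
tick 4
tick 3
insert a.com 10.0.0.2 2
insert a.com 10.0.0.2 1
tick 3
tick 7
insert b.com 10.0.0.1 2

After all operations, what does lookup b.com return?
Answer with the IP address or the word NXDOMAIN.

Answer: 10.0.0.1

Derivation:
Op 1: tick 6 -> clock=6.
Op 2: tick 4 -> clock=10.
Op 3: tick 7 -> clock=17.
Op 4: tick 1 -> clock=18.
Op 5: tick 6 -> clock=24.
Op 6: insert a.com -> 10.0.0.1 (expiry=24+2=26). clock=24
Op 7: tick 4 -> clock=28. purged={a.com}
Op 8: insert a.com -> 10.0.0.2 (expiry=28+2=30). clock=28
Op 9: insert b.com -> 10.0.0.1 (expiry=28+2=30). clock=28
Op 10: insert b.com -> 10.0.0.2 (expiry=28+2=30). clock=28
Op 11: insert a.com -> 10.0.0.1 (expiry=28+1=29). clock=28
Op 12: tick 4 -> clock=32. purged={a.com,b.com}
Op 13: insert a.com -> 10.0.0.2 (expiry=32+1=33). clock=32
Op 14: tick 5 -> clock=37. purged={a.com}
Op 15: tick 1 -> clock=38.
Op 16: insert a.com -> 10.0.0.2 (expiry=38+2=40). clock=38
Op 17: insert a.com -> 10.0.0.2 (expiry=38+1=39). clock=38
Op 18: tick 3 -> clock=41. purged={a.com}
Op 19: tick 4 -> clock=45.
Op 20: tick 3 -> clock=48.
Op 21: insert a.com -> 10.0.0.2 (expiry=48+2=50). clock=48
Op 22: insert a.com -> 10.0.0.2 (expiry=48+1=49). clock=48
Op 23: tick 3 -> clock=51. purged={a.com}
Op 24: tick 7 -> clock=58.
Op 25: insert b.com -> 10.0.0.1 (expiry=58+2=60). clock=58
lookup b.com: present, ip=10.0.0.1 expiry=60 > clock=58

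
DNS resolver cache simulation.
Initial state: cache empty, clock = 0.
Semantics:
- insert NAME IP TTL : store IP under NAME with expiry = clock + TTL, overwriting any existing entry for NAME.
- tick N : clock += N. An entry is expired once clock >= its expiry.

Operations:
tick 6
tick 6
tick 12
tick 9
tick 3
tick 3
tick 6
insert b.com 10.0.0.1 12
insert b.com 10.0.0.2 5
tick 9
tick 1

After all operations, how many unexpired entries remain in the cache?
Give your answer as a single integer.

Answer: 0

Derivation:
Op 1: tick 6 -> clock=6.
Op 2: tick 6 -> clock=12.
Op 3: tick 12 -> clock=24.
Op 4: tick 9 -> clock=33.
Op 5: tick 3 -> clock=36.
Op 6: tick 3 -> clock=39.
Op 7: tick 6 -> clock=45.
Op 8: insert b.com -> 10.0.0.1 (expiry=45+12=57). clock=45
Op 9: insert b.com -> 10.0.0.2 (expiry=45+5=50). clock=45
Op 10: tick 9 -> clock=54. purged={b.com}
Op 11: tick 1 -> clock=55.
Final cache (unexpired): {} -> size=0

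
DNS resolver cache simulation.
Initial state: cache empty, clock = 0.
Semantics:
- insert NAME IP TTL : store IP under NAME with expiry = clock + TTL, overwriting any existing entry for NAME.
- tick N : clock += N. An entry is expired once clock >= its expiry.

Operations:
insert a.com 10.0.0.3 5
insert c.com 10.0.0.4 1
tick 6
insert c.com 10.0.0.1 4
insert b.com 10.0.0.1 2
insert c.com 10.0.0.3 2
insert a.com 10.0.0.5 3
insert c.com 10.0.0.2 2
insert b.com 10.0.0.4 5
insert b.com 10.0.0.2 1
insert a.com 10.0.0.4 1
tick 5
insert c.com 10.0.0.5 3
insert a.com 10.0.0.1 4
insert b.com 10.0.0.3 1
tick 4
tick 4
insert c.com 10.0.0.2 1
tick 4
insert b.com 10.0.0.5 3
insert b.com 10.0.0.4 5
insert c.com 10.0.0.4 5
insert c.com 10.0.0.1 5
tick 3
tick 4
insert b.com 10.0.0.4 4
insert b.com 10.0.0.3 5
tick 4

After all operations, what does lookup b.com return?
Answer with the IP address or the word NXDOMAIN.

Answer: 10.0.0.3

Derivation:
Op 1: insert a.com -> 10.0.0.3 (expiry=0+5=5). clock=0
Op 2: insert c.com -> 10.0.0.4 (expiry=0+1=1). clock=0
Op 3: tick 6 -> clock=6. purged={a.com,c.com}
Op 4: insert c.com -> 10.0.0.1 (expiry=6+4=10). clock=6
Op 5: insert b.com -> 10.0.0.1 (expiry=6+2=8). clock=6
Op 6: insert c.com -> 10.0.0.3 (expiry=6+2=8). clock=6
Op 7: insert a.com -> 10.0.0.5 (expiry=6+3=9). clock=6
Op 8: insert c.com -> 10.0.0.2 (expiry=6+2=8). clock=6
Op 9: insert b.com -> 10.0.0.4 (expiry=6+5=11). clock=6
Op 10: insert b.com -> 10.0.0.2 (expiry=6+1=7). clock=6
Op 11: insert a.com -> 10.0.0.4 (expiry=6+1=7). clock=6
Op 12: tick 5 -> clock=11. purged={a.com,b.com,c.com}
Op 13: insert c.com -> 10.0.0.5 (expiry=11+3=14). clock=11
Op 14: insert a.com -> 10.0.0.1 (expiry=11+4=15). clock=11
Op 15: insert b.com -> 10.0.0.3 (expiry=11+1=12). clock=11
Op 16: tick 4 -> clock=15. purged={a.com,b.com,c.com}
Op 17: tick 4 -> clock=19.
Op 18: insert c.com -> 10.0.0.2 (expiry=19+1=20). clock=19
Op 19: tick 4 -> clock=23. purged={c.com}
Op 20: insert b.com -> 10.0.0.5 (expiry=23+3=26). clock=23
Op 21: insert b.com -> 10.0.0.4 (expiry=23+5=28). clock=23
Op 22: insert c.com -> 10.0.0.4 (expiry=23+5=28). clock=23
Op 23: insert c.com -> 10.0.0.1 (expiry=23+5=28). clock=23
Op 24: tick 3 -> clock=26.
Op 25: tick 4 -> clock=30. purged={b.com,c.com}
Op 26: insert b.com -> 10.0.0.4 (expiry=30+4=34). clock=30
Op 27: insert b.com -> 10.0.0.3 (expiry=30+5=35). clock=30
Op 28: tick 4 -> clock=34.
lookup b.com: present, ip=10.0.0.3 expiry=35 > clock=34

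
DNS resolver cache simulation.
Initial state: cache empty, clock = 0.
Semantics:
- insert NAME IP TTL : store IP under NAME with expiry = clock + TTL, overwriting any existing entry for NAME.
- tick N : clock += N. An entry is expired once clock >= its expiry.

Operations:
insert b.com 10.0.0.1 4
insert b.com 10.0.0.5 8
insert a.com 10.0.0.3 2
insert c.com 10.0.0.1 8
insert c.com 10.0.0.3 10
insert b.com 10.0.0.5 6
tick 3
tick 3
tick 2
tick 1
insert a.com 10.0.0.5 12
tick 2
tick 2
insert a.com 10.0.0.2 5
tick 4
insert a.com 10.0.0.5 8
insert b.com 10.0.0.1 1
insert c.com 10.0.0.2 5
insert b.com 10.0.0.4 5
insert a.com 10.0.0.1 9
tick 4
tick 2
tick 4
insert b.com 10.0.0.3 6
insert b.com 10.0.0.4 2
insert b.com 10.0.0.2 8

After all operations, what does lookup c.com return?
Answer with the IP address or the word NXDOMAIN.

Op 1: insert b.com -> 10.0.0.1 (expiry=0+4=4). clock=0
Op 2: insert b.com -> 10.0.0.5 (expiry=0+8=8). clock=0
Op 3: insert a.com -> 10.0.0.3 (expiry=0+2=2). clock=0
Op 4: insert c.com -> 10.0.0.1 (expiry=0+8=8). clock=0
Op 5: insert c.com -> 10.0.0.3 (expiry=0+10=10). clock=0
Op 6: insert b.com -> 10.0.0.5 (expiry=0+6=6). clock=0
Op 7: tick 3 -> clock=3. purged={a.com}
Op 8: tick 3 -> clock=6. purged={b.com}
Op 9: tick 2 -> clock=8.
Op 10: tick 1 -> clock=9.
Op 11: insert a.com -> 10.0.0.5 (expiry=9+12=21). clock=9
Op 12: tick 2 -> clock=11. purged={c.com}
Op 13: tick 2 -> clock=13.
Op 14: insert a.com -> 10.0.0.2 (expiry=13+5=18). clock=13
Op 15: tick 4 -> clock=17.
Op 16: insert a.com -> 10.0.0.5 (expiry=17+8=25). clock=17
Op 17: insert b.com -> 10.0.0.1 (expiry=17+1=18). clock=17
Op 18: insert c.com -> 10.0.0.2 (expiry=17+5=22). clock=17
Op 19: insert b.com -> 10.0.0.4 (expiry=17+5=22). clock=17
Op 20: insert a.com -> 10.0.0.1 (expiry=17+9=26). clock=17
Op 21: tick 4 -> clock=21.
Op 22: tick 2 -> clock=23. purged={b.com,c.com}
Op 23: tick 4 -> clock=27. purged={a.com}
Op 24: insert b.com -> 10.0.0.3 (expiry=27+6=33). clock=27
Op 25: insert b.com -> 10.0.0.4 (expiry=27+2=29). clock=27
Op 26: insert b.com -> 10.0.0.2 (expiry=27+8=35). clock=27
lookup c.com: not in cache (expired or never inserted)

Answer: NXDOMAIN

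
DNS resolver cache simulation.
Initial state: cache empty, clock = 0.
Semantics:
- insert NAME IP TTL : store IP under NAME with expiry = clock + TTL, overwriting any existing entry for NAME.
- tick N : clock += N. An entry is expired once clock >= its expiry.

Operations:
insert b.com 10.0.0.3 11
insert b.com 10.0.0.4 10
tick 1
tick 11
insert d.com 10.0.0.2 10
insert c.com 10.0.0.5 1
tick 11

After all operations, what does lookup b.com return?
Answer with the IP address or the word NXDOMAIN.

Answer: NXDOMAIN

Derivation:
Op 1: insert b.com -> 10.0.0.3 (expiry=0+11=11). clock=0
Op 2: insert b.com -> 10.0.0.4 (expiry=0+10=10). clock=0
Op 3: tick 1 -> clock=1.
Op 4: tick 11 -> clock=12. purged={b.com}
Op 5: insert d.com -> 10.0.0.2 (expiry=12+10=22). clock=12
Op 6: insert c.com -> 10.0.0.5 (expiry=12+1=13). clock=12
Op 7: tick 11 -> clock=23. purged={c.com,d.com}
lookup b.com: not in cache (expired or never inserted)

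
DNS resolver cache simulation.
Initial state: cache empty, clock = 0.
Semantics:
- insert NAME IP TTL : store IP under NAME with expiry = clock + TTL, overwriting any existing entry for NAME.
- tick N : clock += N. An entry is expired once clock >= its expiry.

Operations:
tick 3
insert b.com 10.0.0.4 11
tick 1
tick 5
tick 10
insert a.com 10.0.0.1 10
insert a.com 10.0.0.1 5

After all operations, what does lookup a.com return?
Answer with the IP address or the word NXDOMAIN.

Answer: 10.0.0.1

Derivation:
Op 1: tick 3 -> clock=3.
Op 2: insert b.com -> 10.0.0.4 (expiry=3+11=14). clock=3
Op 3: tick 1 -> clock=4.
Op 4: tick 5 -> clock=9.
Op 5: tick 10 -> clock=19. purged={b.com}
Op 6: insert a.com -> 10.0.0.1 (expiry=19+10=29). clock=19
Op 7: insert a.com -> 10.0.0.1 (expiry=19+5=24). clock=19
lookup a.com: present, ip=10.0.0.1 expiry=24 > clock=19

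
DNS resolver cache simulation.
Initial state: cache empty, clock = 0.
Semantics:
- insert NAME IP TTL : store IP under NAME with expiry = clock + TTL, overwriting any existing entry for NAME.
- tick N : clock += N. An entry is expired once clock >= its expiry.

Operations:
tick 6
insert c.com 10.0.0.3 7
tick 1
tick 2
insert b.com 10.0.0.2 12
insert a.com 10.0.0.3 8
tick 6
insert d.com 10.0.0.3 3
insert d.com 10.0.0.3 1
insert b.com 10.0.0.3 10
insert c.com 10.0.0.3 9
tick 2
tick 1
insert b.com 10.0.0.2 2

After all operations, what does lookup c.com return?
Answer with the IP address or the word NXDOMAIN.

Answer: 10.0.0.3

Derivation:
Op 1: tick 6 -> clock=6.
Op 2: insert c.com -> 10.0.0.3 (expiry=6+7=13). clock=6
Op 3: tick 1 -> clock=7.
Op 4: tick 2 -> clock=9.
Op 5: insert b.com -> 10.0.0.2 (expiry=9+12=21). clock=9
Op 6: insert a.com -> 10.0.0.3 (expiry=9+8=17). clock=9
Op 7: tick 6 -> clock=15. purged={c.com}
Op 8: insert d.com -> 10.0.0.3 (expiry=15+3=18). clock=15
Op 9: insert d.com -> 10.0.0.3 (expiry=15+1=16). clock=15
Op 10: insert b.com -> 10.0.0.3 (expiry=15+10=25). clock=15
Op 11: insert c.com -> 10.0.0.3 (expiry=15+9=24). clock=15
Op 12: tick 2 -> clock=17. purged={a.com,d.com}
Op 13: tick 1 -> clock=18.
Op 14: insert b.com -> 10.0.0.2 (expiry=18+2=20). clock=18
lookup c.com: present, ip=10.0.0.3 expiry=24 > clock=18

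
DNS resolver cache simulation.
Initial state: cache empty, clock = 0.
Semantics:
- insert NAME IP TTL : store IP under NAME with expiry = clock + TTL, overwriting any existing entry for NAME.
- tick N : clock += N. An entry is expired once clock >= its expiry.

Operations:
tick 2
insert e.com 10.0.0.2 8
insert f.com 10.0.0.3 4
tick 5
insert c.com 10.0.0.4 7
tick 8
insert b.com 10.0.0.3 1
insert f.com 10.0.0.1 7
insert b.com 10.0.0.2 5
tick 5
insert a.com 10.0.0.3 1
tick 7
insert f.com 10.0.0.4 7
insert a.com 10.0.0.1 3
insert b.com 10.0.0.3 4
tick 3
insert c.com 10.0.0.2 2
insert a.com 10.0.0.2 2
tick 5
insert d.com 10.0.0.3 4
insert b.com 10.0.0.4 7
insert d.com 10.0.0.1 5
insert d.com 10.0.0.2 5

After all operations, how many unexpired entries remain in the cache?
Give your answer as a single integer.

Answer: 2

Derivation:
Op 1: tick 2 -> clock=2.
Op 2: insert e.com -> 10.0.0.2 (expiry=2+8=10). clock=2
Op 3: insert f.com -> 10.0.0.3 (expiry=2+4=6). clock=2
Op 4: tick 5 -> clock=7. purged={f.com}
Op 5: insert c.com -> 10.0.0.4 (expiry=7+7=14). clock=7
Op 6: tick 8 -> clock=15. purged={c.com,e.com}
Op 7: insert b.com -> 10.0.0.3 (expiry=15+1=16). clock=15
Op 8: insert f.com -> 10.0.0.1 (expiry=15+7=22). clock=15
Op 9: insert b.com -> 10.0.0.2 (expiry=15+5=20). clock=15
Op 10: tick 5 -> clock=20. purged={b.com}
Op 11: insert a.com -> 10.0.0.3 (expiry=20+1=21). clock=20
Op 12: tick 7 -> clock=27. purged={a.com,f.com}
Op 13: insert f.com -> 10.0.0.4 (expiry=27+7=34). clock=27
Op 14: insert a.com -> 10.0.0.1 (expiry=27+3=30). clock=27
Op 15: insert b.com -> 10.0.0.3 (expiry=27+4=31). clock=27
Op 16: tick 3 -> clock=30. purged={a.com}
Op 17: insert c.com -> 10.0.0.2 (expiry=30+2=32). clock=30
Op 18: insert a.com -> 10.0.0.2 (expiry=30+2=32). clock=30
Op 19: tick 5 -> clock=35. purged={a.com,b.com,c.com,f.com}
Op 20: insert d.com -> 10.0.0.3 (expiry=35+4=39). clock=35
Op 21: insert b.com -> 10.0.0.4 (expiry=35+7=42). clock=35
Op 22: insert d.com -> 10.0.0.1 (expiry=35+5=40). clock=35
Op 23: insert d.com -> 10.0.0.2 (expiry=35+5=40). clock=35
Final cache (unexpired): {b.com,d.com} -> size=2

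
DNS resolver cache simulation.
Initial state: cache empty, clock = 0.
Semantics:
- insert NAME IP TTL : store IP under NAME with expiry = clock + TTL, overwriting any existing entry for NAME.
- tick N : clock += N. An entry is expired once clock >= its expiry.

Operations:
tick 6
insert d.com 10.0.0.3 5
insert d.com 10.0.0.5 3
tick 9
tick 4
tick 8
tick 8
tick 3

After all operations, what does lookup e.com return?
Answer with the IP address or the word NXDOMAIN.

Answer: NXDOMAIN

Derivation:
Op 1: tick 6 -> clock=6.
Op 2: insert d.com -> 10.0.0.3 (expiry=6+5=11). clock=6
Op 3: insert d.com -> 10.0.0.5 (expiry=6+3=9). clock=6
Op 4: tick 9 -> clock=15. purged={d.com}
Op 5: tick 4 -> clock=19.
Op 6: tick 8 -> clock=27.
Op 7: tick 8 -> clock=35.
Op 8: tick 3 -> clock=38.
lookup e.com: not in cache (expired or never inserted)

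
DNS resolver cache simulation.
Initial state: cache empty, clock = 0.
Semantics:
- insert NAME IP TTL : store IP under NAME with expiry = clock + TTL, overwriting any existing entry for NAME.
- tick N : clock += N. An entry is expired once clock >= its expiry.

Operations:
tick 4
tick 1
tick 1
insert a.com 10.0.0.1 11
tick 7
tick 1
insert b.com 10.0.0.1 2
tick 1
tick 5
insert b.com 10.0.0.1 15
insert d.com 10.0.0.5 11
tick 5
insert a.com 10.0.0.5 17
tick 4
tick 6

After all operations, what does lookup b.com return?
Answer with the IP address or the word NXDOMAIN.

Op 1: tick 4 -> clock=4.
Op 2: tick 1 -> clock=5.
Op 3: tick 1 -> clock=6.
Op 4: insert a.com -> 10.0.0.1 (expiry=6+11=17). clock=6
Op 5: tick 7 -> clock=13.
Op 6: tick 1 -> clock=14.
Op 7: insert b.com -> 10.0.0.1 (expiry=14+2=16). clock=14
Op 8: tick 1 -> clock=15.
Op 9: tick 5 -> clock=20. purged={a.com,b.com}
Op 10: insert b.com -> 10.0.0.1 (expiry=20+15=35). clock=20
Op 11: insert d.com -> 10.0.0.5 (expiry=20+11=31). clock=20
Op 12: tick 5 -> clock=25.
Op 13: insert a.com -> 10.0.0.5 (expiry=25+17=42). clock=25
Op 14: tick 4 -> clock=29.
Op 15: tick 6 -> clock=35. purged={b.com,d.com}
lookup b.com: not in cache (expired or never inserted)

Answer: NXDOMAIN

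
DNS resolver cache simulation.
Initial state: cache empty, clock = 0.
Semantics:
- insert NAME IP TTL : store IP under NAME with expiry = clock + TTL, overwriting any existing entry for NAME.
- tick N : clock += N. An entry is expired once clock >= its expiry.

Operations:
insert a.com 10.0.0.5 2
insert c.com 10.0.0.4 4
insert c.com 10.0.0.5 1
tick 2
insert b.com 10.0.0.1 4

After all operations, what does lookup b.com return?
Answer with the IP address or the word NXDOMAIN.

Answer: 10.0.0.1

Derivation:
Op 1: insert a.com -> 10.0.0.5 (expiry=0+2=2). clock=0
Op 2: insert c.com -> 10.0.0.4 (expiry=0+4=4). clock=0
Op 3: insert c.com -> 10.0.0.5 (expiry=0+1=1). clock=0
Op 4: tick 2 -> clock=2. purged={a.com,c.com}
Op 5: insert b.com -> 10.0.0.1 (expiry=2+4=6). clock=2
lookup b.com: present, ip=10.0.0.1 expiry=6 > clock=2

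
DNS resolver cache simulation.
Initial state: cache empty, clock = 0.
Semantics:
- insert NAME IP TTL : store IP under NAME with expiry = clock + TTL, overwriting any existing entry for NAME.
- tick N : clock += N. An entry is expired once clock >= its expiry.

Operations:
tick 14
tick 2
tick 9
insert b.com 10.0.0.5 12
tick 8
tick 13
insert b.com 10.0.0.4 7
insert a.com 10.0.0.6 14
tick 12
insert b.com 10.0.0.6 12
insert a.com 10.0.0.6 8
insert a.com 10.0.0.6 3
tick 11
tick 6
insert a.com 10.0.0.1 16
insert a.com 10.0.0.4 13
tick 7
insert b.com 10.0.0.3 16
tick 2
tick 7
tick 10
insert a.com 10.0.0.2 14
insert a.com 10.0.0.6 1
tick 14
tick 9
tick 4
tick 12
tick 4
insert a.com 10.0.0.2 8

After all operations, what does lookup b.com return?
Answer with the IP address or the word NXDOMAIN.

Op 1: tick 14 -> clock=14.
Op 2: tick 2 -> clock=16.
Op 3: tick 9 -> clock=25.
Op 4: insert b.com -> 10.0.0.5 (expiry=25+12=37). clock=25
Op 5: tick 8 -> clock=33.
Op 6: tick 13 -> clock=46. purged={b.com}
Op 7: insert b.com -> 10.0.0.4 (expiry=46+7=53). clock=46
Op 8: insert a.com -> 10.0.0.6 (expiry=46+14=60). clock=46
Op 9: tick 12 -> clock=58. purged={b.com}
Op 10: insert b.com -> 10.0.0.6 (expiry=58+12=70). clock=58
Op 11: insert a.com -> 10.0.0.6 (expiry=58+8=66). clock=58
Op 12: insert a.com -> 10.0.0.6 (expiry=58+3=61). clock=58
Op 13: tick 11 -> clock=69. purged={a.com}
Op 14: tick 6 -> clock=75. purged={b.com}
Op 15: insert a.com -> 10.0.0.1 (expiry=75+16=91). clock=75
Op 16: insert a.com -> 10.0.0.4 (expiry=75+13=88). clock=75
Op 17: tick 7 -> clock=82.
Op 18: insert b.com -> 10.0.0.3 (expiry=82+16=98). clock=82
Op 19: tick 2 -> clock=84.
Op 20: tick 7 -> clock=91. purged={a.com}
Op 21: tick 10 -> clock=101. purged={b.com}
Op 22: insert a.com -> 10.0.0.2 (expiry=101+14=115). clock=101
Op 23: insert a.com -> 10.0.0.6 (expiry=101+1=102). clock=101
Op 24: tick 14 -> clock=115. purged={a.com}
Op 25: tick 9 -> clock=124.
Op 26: tick 4 -> clock=128.
Op 27: tick 12 -> clock=140.
Op 28: tick 4 -> clock=144.
Op 29: insert a.com -> 10.0.0.2 (expiry=144+8=152). clock=144
lookup b.com: not in cache (expired or never inserted)

Answer: NXDOMAIN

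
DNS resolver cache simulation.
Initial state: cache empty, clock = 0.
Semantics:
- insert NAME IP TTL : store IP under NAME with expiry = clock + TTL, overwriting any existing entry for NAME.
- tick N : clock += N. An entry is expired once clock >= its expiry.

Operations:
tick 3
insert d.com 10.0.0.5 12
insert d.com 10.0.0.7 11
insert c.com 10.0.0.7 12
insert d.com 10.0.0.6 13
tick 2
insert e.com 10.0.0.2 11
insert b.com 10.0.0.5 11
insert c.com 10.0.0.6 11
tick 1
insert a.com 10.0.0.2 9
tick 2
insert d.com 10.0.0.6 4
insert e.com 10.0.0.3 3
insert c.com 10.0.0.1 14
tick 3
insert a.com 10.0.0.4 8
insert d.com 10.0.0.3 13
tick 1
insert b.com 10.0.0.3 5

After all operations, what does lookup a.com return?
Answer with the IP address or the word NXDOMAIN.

Op 1: tick 3 -> clock=3.
Op 2: insert d.com -> 10.0.0.5 (expiry=3+12=15). clock=3
Op 3: insert d.com -> 10.0.0.7 (expiry=3+11=14). clock=3
Op 4: insert c.com -> 10.0.0.7 (expiry=3+12=15). clock=3
Op 5: insert d.com -> 10.0.0.6 (expiry=3+13=16). clock=3
Op 6: tick 2 -> clock=5.
Op 7: insert e.com -> 10.0.0.2 (expiry=5+11=16). clock=5
Op 8: insert b.com -> 10.0.0.5 (expiry=5+11=16). clock=5
Op 9: insert c.com -> 10.0.0.6 (expiry=5+11=16). clock=5
Op 10: tick 1 -> clock=6.
Op 11: insert a.com -> 10.0.0.2 (expiry=6+9=15). clock=6
Op 12: tick 2 -> clock=8.
Op 13: insert d.com -> 10.0.0.6 (expiry=8+4=12). clock=8
Op 14: insert e.com -> 10.0.0.3 (expiry=8+3=11). clock=8
Op 15: insert c.com -> 10.0.0.1 (expiry=8+14=22). clock=8
Op 16: tick 3 -> clock=11. purged={e.com}
Op 17: insert a.com -> 10.0.0.4 (expiry=11+8=19). clock=11
Op 18: insert d.com -> 10.0.0.3 (expiry=11+13=24). clock=11
Op 19: tick 1 -> clock=12.
Op 20: insert b.com -> 10.0.0.3 (expiry=12+5=17). clock=12
lookup a.com: present, ip=10.0.0.4 expiry=19 > clock=12

Answer: 10.0.0.4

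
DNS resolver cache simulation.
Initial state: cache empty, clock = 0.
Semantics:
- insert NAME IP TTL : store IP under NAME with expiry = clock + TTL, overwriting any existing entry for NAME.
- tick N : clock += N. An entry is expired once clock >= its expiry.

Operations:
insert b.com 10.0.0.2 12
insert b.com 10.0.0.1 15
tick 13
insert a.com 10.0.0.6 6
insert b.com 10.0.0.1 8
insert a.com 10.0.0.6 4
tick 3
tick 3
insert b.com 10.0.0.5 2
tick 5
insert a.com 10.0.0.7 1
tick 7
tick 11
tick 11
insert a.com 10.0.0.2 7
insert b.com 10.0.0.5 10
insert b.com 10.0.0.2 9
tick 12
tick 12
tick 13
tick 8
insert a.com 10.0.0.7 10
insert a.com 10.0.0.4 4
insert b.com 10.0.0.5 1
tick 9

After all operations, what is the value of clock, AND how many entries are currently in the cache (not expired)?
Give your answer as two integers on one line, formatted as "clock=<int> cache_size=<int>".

Answer: clock=107 cache_size=0

Derivation:
Op 1: insert b.com -> 10.0.0.2 (expiry=0+12=12). clock=0
Op 2: insert b.com -> 10.0.0.1 (expiry=0+15=15). clock=0
Op 3: tick 13 -> clock=13.
Op 4: insert a.com -> 10.0.0.6 (expiry=13+6=19). clock=13
Op 5: insert b.com -> 10.0.0.1 (expiry=13+8=21). clock=13
Op 6: insert a.com -> 10.0.0.6 (expiry=13+4=17). clock=13
Op 7: tick 3 -> clock=16.
Op 8: tick 3 -> clock=19. purged={a.com}
Op 9: insert b.com -> 10.0.0.5 (expiry=19+2=21). clock=19
Op 10: tick 5 -> clock=24. purged={b.com}
Op 11: insert a.com -> 10.0.0.7 (expiry=24+1=25). clock=24
Op 12: tick 7 -> clock=31. purged={a.com}
Op 13: tick 11 -> clock=42.
Op 14: tick 11 -> clock=53.
Op 15: insert a.com -> 10.0.0.2 (expiry=53+7=60). clock=53
Op 16: insert b.com -> 10.0.0.5 (expiry=53+10=63). clock=53
Op 17: insert b.com -> 10.0.0.2 (expiry=53+9=62). clock=53
Op 18: tick 12 -> clock=65. purged={a.com,b.com}
Op 19: tick 12 -> clock=77.
Op 20: tick 13 -> clock=90.
Op 21: tick 8 -> clock=98.
Op 22: insert a.com -> 10.0.0.7 (expiry=98+10=108). clock=98
Op 23: insert a.com -> 10.0.0.4 (expiry=98+4=102). clock=98
Op 24: insert b.com -> 10.0.0.5 (expiry=98+1=99). clock=98
Op 25: tick 9 -> clock=107. purged={a.com,b.com}
Final clock = 107
Final cache (unexpired): {} -> size=0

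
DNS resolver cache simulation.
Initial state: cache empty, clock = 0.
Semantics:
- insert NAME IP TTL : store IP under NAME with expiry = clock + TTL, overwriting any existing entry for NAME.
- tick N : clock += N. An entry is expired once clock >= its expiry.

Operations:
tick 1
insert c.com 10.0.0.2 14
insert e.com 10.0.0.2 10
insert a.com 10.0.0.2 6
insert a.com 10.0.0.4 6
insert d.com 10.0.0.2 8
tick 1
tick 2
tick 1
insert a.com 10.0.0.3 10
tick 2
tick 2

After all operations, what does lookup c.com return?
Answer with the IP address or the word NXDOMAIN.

Answer: 10.0.0.2

Derivation:
Op 1: tick 1 -> clock=1.
Op 2: insert c.com -> 10.0.0.2 (expiry=1+14=15). clock=1
Op 3: insert e.com -> 10.0.0.2 (expiry=1+10=11). clock=1
Op 4: insert a.com -> 10.0.0.2 (expiry=1+6=7). clock=1
Op 5: insert a.com -> 10.0.0.4 (expiry=1+6=7). clock=1
Op 6: insert d.com -> 10.0.0.2 (expiry=1+8=9). clock=1
Op 7: tick 1 -> clock=2.
Op 8: tick 2 -> clock=4.
Op 9: tick 1 -> clock=5.
Op 10: insert a.com -> 10.0.0.3 (expiry=5+10=15). clock=5
Op 11: tick 2 -> clock=7.
Op 12: tick 2 -> clock=9. purged={d.com}
lookup c.com: present, ip=10.0.0.2 expiry=15 > clock=9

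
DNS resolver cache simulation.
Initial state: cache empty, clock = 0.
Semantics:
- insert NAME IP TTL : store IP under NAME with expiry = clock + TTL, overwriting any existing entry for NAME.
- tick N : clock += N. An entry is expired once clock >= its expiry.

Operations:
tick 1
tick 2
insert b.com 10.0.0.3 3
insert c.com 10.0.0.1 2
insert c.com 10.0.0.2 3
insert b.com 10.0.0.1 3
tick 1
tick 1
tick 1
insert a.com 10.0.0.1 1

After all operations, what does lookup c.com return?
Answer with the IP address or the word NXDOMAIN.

Op 1: tick 1 -> clock=1.
Op 2: tick 2 -> clock=3.
Op 3: insert b.com -> 10.0.0.3 (expiry=3+3=6). clock=3
Op 4: insert c.com -> 10.0.0.1 (expiry=3+2=5). clock=3
Op 5: insert c.com -> 10.0.0.2 (expiry=3+3=6). clock=3
Op 6: insert b.com -> 10.0.0.1 (expiry=3+3=6). clock=3
Op 7: tick 1 -> clock=4.
Op 8: tick 1 -> clock=5.
Op 9: tick 1 -> clock=6. purged={b.com,c.com}
Op 10: insert a.com -> 10.0.0.1 (expiry=6+1=7). clock=6
lookup c.com: not in cache (expired or never inserted)

Answer: NXDOMAIN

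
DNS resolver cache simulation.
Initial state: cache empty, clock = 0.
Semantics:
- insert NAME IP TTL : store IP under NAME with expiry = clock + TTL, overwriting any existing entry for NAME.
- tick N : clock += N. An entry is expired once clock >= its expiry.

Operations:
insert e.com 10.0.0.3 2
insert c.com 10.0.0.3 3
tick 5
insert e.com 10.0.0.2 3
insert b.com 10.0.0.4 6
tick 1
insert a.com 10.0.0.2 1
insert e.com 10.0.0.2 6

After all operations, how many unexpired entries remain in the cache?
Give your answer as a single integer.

Answer: 3

Derivation:
Op 1: insert e.com -> 10.0.0.3 (expiry=0+2=2). clock=0
Op 2: insert c.com -> 10.0.0.3 (expiry=0+3=3). clock=0
Op 3: tick 5 -> clock=5. purged={c.com,e.com}
Op 4: insert e.com -> 10.0.0.2 (expiry=5+3=8). clock=5
Op 5: insert b.com -> 10.0.0.4 (expiry=5+6=11). clock=5
Op 6: tick 1 -> clock=6.
Op 7: insert a.com -> 10.0.0.2 (expiry=6+1=7). clock=6
Op 8: insert e.com -> 10.0.0.2 (expiry=6+6=12). clock=6
Final cache (unexpired): {a.com,b.com,e.com} -> size=3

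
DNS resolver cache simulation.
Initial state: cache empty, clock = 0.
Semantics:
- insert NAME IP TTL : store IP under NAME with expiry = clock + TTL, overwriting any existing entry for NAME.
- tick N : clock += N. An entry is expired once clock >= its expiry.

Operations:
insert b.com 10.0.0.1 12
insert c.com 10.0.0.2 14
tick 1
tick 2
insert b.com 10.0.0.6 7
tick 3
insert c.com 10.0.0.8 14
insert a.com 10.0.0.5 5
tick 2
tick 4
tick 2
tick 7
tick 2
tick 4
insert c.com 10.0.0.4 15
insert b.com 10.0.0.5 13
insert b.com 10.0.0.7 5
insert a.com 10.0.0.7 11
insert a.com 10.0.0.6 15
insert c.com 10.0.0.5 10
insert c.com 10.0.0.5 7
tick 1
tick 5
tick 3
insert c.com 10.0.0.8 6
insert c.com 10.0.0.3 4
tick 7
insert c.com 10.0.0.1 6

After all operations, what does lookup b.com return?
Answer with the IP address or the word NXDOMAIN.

Op 1: insert b.com -> 10.0.0.1 (expiry=0+12=12). clock=0
Op 2: insert c.com -> 10.0.0.2 (expiry=0+14=14). clock=0
Op 3: tick 1 -> clock=1.
Op 4: tick 2 -> clock=3.
Op 5: insert b.com -> 10.0.0.6 (expiry=3+7=10). clock=3
Op 6: tick 3 -> clock=6.
Op 7: insert c.com -> 10.0.0.8 (expiry=6+14=20). clock=6
Op 8: insert a.com -> 10.0.0.5 (expiry=6+5=11). clock=6
Op 9: tick 2 -> clock=8.
Op 10: tick 4 -> clock=12. purged={a.com,b.com}
Op 11: tick 2 -> clock=14.
Op 12: tick 7 -> clock=21. purged={c.com}
Op 13: tick 2 -> clock=23.
Op 14: tick 4 -> clock=27.
Op 15: insert c.com -> 10.0.0.4 (expiry=27+15=42). clock=27
Op 16: insert b.com -> 10.0.0.5 (expiry=27+13=40). clock=27
Op 17: insert b.com -> 10.0.0.7 (expiry=27+5=32). clock=27
Op 18: insert a.com -> 10.0.0.7 (expiry=27+11=38). clock=27
Op 19: insert a.com -> 10.0.0.6 (expiry=27+15=42). clock=27
Op 20: insert c.com -> 10.0.0.5 (expiry=27+10=37). clock=27
Op 21: insert c.com -> 10.0.0.5 (expiry=27+7=34). clock=27
Op 22: tick 1 -> clock=28.
Op 23: tick 5 -> clock=33. purged={b.com}
Op 24: tick 3 -> clock=36. purged={c.com}
Op 25: insert c.com -> 10.0.0.8 (expiry=36+6=42). clock=36
Op 26: insert c.com -> 10.0.0.3 (expiry=36+4=40). clock=36
Op 27: tick 7 -> clock=43. purged={a.com,c.com}
Op 28: insert c.com -> 10.0.0.1 (expiry=43+6=49). clock=43
lookup b.com: not in cache (expired or never inserted)

Answer: NXDOMAIN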